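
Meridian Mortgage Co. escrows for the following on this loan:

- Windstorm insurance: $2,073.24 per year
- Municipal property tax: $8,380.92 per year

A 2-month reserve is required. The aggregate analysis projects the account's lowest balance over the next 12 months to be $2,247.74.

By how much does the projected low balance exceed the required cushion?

$505.38

Windstorm insurance = $2,073.24/yr
Municipal property tax = $8,380.92/yr
Annual escrow total = $2,073.24 + $8,380.92 = $10,454.16
Per month = $10,454.16 / 12 = $871.18
Cushion = 2 × $871.18 = $1,742.36
Surplus = $2,247.74 − $1,742.36 = $505.38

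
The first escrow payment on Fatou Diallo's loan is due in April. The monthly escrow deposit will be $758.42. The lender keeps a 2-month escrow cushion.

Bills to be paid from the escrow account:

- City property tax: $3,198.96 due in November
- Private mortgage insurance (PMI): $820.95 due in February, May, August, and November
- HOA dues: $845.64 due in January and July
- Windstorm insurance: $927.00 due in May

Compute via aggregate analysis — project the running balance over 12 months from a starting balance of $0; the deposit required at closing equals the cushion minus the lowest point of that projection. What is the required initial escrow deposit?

Cushion = 2 × $758.42 = $1,516.84
Trial balance (start $0, +$758.42 each month, − disbursements):
  Apr: +$758.42 → $758.42
  May: +$758.42 − $1,747.95 → -$231.11
  Jun: +$758.42 → $527.31
  Jul: +$758.42 − $845.64 → $440.09
  Aug: +$758.42 − $820.95 → $377.56
  Sep: +$758.42 → $1,135.98
  Oct: +$758.42 → $1,894.40
  Nov: +$758.42 − $4,019.91 → -$1,367.09
  Dec: +$758.42 → -$608.67
  Jan: +$758.42 − $845.64 → -$695.89
  Feb: +$758.42 − $820.95 → -$758.42
  Mar: +$758.42 → $0.00
Lowest trial balance = -$1,367.09 (Nov)
Initial deposit = cushion − low point = $1,516.84 − (-$1,367.09) = $2,883.93

$2,883.93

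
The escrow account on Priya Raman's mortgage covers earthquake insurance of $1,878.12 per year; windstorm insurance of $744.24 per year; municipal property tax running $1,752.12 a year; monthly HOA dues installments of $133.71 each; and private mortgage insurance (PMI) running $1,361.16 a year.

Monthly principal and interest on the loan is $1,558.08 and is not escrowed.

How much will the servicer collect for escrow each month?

Earthquake insurance = $1,878.12 annually
Windstorm insurance = $744.24 annually
Municipal property tax = $1,752.12 annually
HOA dues = $133.71 × 12 = $1,604.52 annually
Private mortgage insurance (PMI) = $1,361.16 annually
Total per year = $7,340.16
Monthly = $7,340.16 / 12 = $611.68

$611.68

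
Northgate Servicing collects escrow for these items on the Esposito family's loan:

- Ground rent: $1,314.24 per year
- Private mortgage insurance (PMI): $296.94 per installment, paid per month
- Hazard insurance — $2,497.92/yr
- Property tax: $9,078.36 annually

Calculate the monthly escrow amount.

$1,371.15

Ground rent — $1,314.24
Private mortgage insurance (PMI) — $296.94 × 12 = $3,563.28
Hazard insurance — $2,497.92
Property tax — $9,078.36
Annual escrow total = $16,453.80
Per month = $16,453.80 / 12 = $1,371.15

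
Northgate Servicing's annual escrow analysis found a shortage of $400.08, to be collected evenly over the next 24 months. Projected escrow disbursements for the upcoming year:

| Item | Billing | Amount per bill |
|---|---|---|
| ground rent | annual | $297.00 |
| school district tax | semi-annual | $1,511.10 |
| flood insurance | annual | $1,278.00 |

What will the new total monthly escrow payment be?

$399.77

Ground rent — $297.00
School district tax — $1,511.10 × 2 = $3,022.20
Flood insurance — $1,278.00
Total annual escrow = $297.00 + $3,022.20 + $1,278.00 = $4,597.20
Monthly = $4,597.20 / 12 = $383.10
Monthly shortage recovery: $400.08 ÷ 24 = $16.67
New monthly escrow = $383.10 + $16.67 = $399.77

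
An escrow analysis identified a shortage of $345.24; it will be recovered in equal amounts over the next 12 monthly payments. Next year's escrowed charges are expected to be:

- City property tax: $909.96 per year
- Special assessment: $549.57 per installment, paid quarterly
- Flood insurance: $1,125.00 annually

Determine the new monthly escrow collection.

City property tax = $909.96
Special assessment = $549.57 × 4 = $2,198.28
Flood insurance = $1,125.00
Annual escrow total = $909.96 + $2,198.28 + $1,125.00 = $4,233.24
Monthly = $4,233.24 / 12 = $352.77
Monthly shortage recovery: $345.24 / 12 = $28.77
Adjusted monthly = $352.77 + $28.77 = $381.54

$381.54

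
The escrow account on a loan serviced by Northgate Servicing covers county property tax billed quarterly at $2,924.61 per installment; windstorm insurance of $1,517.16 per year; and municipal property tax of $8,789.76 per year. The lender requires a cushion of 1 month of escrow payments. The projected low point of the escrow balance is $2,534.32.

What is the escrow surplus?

$700.54

County property tax = $2,924.61 × 4 = $11,698.44 annually
Windstorm insurance = $1,517.16 annually
Municipal property tax = $8,789.76 annually
Yearly total = $11,698.44 + $1,517.16 + $8,789.76 = $22,005.36
Monthly escrow = $22,005.36 / 12 = $1,833.78
Required cushion = 1 × $1,833.78 = $1,833.78
Surplus = $2,534.32 − $1,833.78 = $700.54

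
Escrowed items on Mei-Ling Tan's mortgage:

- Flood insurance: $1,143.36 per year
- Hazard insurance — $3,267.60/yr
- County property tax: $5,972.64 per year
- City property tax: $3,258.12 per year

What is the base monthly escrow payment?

$1,136.81

Flood insurance = $1,143.36 annually
Hazard insurance = $3,267.60 annually
County property tax = $5,972.64 annually
City property tax = $3,258.12 annually
Combined annual = $1,143.36 + $3,267.60 + $5,972.64 + $3,258.12 = $13,641.72
Base monthly escrow = $13,641.72 / 12 = $1,136.81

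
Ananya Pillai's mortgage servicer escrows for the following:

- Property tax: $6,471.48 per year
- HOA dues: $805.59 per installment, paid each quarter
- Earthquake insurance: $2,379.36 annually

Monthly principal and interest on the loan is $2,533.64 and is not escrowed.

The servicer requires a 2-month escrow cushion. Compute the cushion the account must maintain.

Property tax = $6,471.48/yr
HOA dues = $805.59 × 4 = $3,222.36/yr
Earthquake insurance = $2,379.36/yr
Combined annual = $12,073.20
Base monthly escrow = $12,073.20 ÷ 12 = $1,006.10
Cushion = 2 × $1,006.10 = $2,012.20

$2,012.20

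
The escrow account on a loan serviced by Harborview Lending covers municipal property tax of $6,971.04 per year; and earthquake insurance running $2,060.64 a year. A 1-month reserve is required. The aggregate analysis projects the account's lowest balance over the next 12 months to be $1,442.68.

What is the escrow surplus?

$690.04

Municipal property tax = $6,971.04 annually
Earthquake insurance = $2,060.64 annually
Annual escrow total = $6,971.04 + $2,060.64 = $9,031.68
Per month = $9,031.68 ÷ 12 = $752.64
Required reserve = 1 × $752.64 = $752.64
Excess over cushion: $1,442.68 − $752.64 = $690.04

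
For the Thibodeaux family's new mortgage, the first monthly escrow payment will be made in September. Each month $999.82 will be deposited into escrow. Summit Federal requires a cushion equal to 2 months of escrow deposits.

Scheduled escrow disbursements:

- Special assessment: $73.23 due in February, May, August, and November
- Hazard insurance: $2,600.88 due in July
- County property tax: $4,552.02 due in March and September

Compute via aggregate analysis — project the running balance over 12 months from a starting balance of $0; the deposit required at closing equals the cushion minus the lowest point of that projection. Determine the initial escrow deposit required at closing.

$5,551.84

Cushion = 2 × $999.82 = $1,999.64
Trial balance (start $0, +$999.82 each month, − disbursements):
  Sep: +$999.82 − $4,552.02 → -$3,552.20
  Oct: +$999.82 → -$2,552.38
  Nov: +$999.82 − $73.23 → -$1,625.79
  Dec: +$999.82 → -$625.97
  Jan: +$999.82 → $373.85
  Feb: +$999.82 − $73.23 → $1,300.44
  Mar: +$999.82 − $4,552.02 → -$2,251.76
  Apr: +$999.82 → -$1,251.94
  May: +$999.82 − $73.23 → -$325.35
  Jun: +$999.82 → $674.47
  Jul: +$999.82 − $2,600.88 → -$926.59
  Aug: +$999.82 − $73.23 → $0.00
Lowest trial balance = -$3,552.20 (Sep)
Initial deposit = cushion − low point = $1,999.64 − (-$3,552.20) = $5,551.84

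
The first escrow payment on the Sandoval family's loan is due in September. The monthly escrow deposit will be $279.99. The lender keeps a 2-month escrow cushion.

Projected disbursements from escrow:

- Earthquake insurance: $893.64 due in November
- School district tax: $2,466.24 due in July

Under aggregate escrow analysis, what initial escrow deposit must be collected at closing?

$839.97

Cushion = 2 × $279.99 = $559.98
Trial balance (start $0, +$279.99 each month, − disbursements):
  Sep: +$279.99 → $279.99
  Oct: +$279.99 → $559.98
  Nov: +$279.99 − $893.64 → -$53.67
  Dec: +$279.99 → $226.32
  Jan: +$279.99 → $506.31
  Feb: +$279.99 → $786.30
  Mar: +$279.99 → $1,066.29
  Apr: +$279.99 → $1,346.28
  May: +$279.99 → $1,626.27
  Jun: +$279.99 → $1,906.26
  Jul: +$279.99 − $2,466.24 → -$279.99
  Aug: +$279.99 → $0.00
Lowest trial balance = -$279.99 (Jul)
Initial deposit = cushion − low point = $559.98 − (-$279.99) = $839.97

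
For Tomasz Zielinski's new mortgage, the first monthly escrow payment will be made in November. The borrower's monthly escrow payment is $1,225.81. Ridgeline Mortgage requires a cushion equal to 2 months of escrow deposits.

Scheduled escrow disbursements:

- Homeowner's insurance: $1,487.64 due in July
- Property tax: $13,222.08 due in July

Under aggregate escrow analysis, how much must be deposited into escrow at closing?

$6,129.05

Cushion = 2 × $1,225.81 = $2,451.62
Trial balance (start $0, +$1,225.81 each month, − disbursements):
  Nov: +$1,225.81 → $1,225.81
  Dec: +$1,225.81 → $2,451.62
  Jan: +$1,225.81 → $3,677.43
  Feb: +$1,225.81 → $4,903.24
  Mar: +$1,225.81 → $6,129.05
  Apr: +$1,225.81 → $7,354.86
  May: +$1,225.81 → $8,580.67
  Jun: +$1,225.81 → $9,806.48
  Jul: +$1,225.81 − $14,709.72 → -$3,677.43
  Aug: +$1,225.81 → -$2,451.62
  Sep: +$1,225.81 → -$1,225.81
  Oct: +$1,225.81 → $0.00
Lowest trial balance = -$3,677.43 (Jul)
Initial deposit = cushion − low point = $2,451.62 − (-$3,677.43) = $6,129.05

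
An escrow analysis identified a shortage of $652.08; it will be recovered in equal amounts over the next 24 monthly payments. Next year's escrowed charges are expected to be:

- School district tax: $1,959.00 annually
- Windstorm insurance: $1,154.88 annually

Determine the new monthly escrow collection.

$286.66

School district tax: $1,959.00/yr
Windstorm insurance: $1,154.88/yr
Annual escrow total = $1,959.00 + $1,154.88 = $3,113.88
Monthly = $3,113.88 ÷ 12 = $259.49
Shortage per month = $652.08 / 24 = $27.17
New monthly escrow = $259.49 + $27.17 = $286.66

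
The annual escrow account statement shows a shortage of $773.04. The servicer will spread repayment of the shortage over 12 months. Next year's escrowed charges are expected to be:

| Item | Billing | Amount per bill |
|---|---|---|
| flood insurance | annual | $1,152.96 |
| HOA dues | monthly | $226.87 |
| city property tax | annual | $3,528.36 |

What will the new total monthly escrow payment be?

Flood insurance: $1,152.96/yr
HOA dues: $226.87 × 12 = $2,722.44/yr
City property tax: $3,528.36/yr
Combined annual = $7,403.76
Per month = $7,403.76 ÷ 12 = $616.98
Shortage per month = $773.04 / 12 = $64.42
New monthly escrow = $616.98 + $64.42 = $681.40

$681.40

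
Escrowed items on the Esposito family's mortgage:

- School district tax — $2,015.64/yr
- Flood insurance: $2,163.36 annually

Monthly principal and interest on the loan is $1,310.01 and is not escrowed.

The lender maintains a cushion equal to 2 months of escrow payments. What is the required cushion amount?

$696.50

School district tax = $2,015.64 annually
Flood insurance = $2,163.36 annually
Combined annual = $2,015.64 + $2,163.36 = $4,179.00
Monthly escrow = $4,179.00 / 12 = $348.25
Cushion = 2 × $348.25 = $696.50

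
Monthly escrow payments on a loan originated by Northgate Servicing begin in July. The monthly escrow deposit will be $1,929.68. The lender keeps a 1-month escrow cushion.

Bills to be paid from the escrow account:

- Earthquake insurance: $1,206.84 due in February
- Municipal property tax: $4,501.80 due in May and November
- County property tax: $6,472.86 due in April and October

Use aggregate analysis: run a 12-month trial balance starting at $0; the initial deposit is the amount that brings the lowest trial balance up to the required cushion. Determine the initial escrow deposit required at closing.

$3,859.36

Cushion = 1 × $1,929.68 = $1,929.68
Trial balance (start $0, +$1,929.68 each month, − disbursements):
  Jul: +$1,929.68 → $1,929.68
  Aug: +$1,929.68 → $3,859.36
  Sep: +$1,929.68 → $5,789.04
  Oct: +$1,929.68 − $6,472.86 → $1,245.86
  Nov: +$1,929.68 − $4,501.80 → -$1,326.26
  Dec: +$1,929.68 → $603.42
  Jan: +$1,929.68 → $2,533.10
  Feb: +$1,929.68 − $1,206.84 → $3,255.94
  Mar: +$1,929.68 → $5,185.62
  Apr: +$1,929.68 − $6,472.86 → $642.44
  May: +$1,929.68 − $4,501.80 → -$1,929.68
  Jun: +$1,929.68 → $0.00
Lowest trial balance = -$1,929.68 (May)
Initial deposit = cushion − low point = $1,929.68 − (-$1,929.68) = $3,859.36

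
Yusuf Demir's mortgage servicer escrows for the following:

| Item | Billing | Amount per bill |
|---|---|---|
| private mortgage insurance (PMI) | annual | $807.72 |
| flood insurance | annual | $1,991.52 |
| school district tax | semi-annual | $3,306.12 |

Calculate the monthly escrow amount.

Private mortgage insurance (PMI) = $807.72 annually
Flood insurance = $1,991.52 annually
School district tax = $3,306.12 × 2 = $6,612.24 annually
Total per year = $807.72 + $1,991.52 + $6,612.24 = $9,411.48
Monthly = $9,411.48 / 12 = $784.29

$784.29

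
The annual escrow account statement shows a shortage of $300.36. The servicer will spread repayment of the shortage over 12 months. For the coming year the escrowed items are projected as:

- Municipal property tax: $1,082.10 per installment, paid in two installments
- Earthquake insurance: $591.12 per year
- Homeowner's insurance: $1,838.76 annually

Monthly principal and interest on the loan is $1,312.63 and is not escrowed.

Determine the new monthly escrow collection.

Municipal property tax: $1,082.10 × 2 = $2,164.20/yr
Earthquake insurance: $591.12/yr
Homeowner's insurance: $1,838.76/yr
Total annual escrow = $4,594.08
Monthly escrow = $4,594.08 / 12 = $382.84
Shortage spread = $300.36 ÷ 12 = $25.03/mo
Adjusted monthly = $382.84 + $25.03 = $407.87

$407.87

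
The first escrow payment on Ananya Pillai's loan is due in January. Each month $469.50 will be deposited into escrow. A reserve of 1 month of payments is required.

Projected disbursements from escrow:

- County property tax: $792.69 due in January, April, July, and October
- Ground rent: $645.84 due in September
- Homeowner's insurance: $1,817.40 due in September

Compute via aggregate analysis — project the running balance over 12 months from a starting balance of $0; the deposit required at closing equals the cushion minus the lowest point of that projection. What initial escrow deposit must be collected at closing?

Cushion = 1 × $469.50 = $469.50
Trial balance (start $0, +$469.50 each month, − disbursements):
  Jan: +$469.50 − $792.69 → -$323.19
  Feb: +$469.50 → $146.31
  Mar: +$469.50 → $615.81
  Apr: +$469.50 − $792.69 → $292.62
  May: +$469.50 → $762.12
  Jun: +$469.50 → $1,231.62
  Jul: +$469.50 − $792.69 → $908.43
  Aug: +$469.50 → $1,377.93
  Sep: +$469.50 − $2,463.24 → -$615.81
  Oct: +$469.50 − $792.69 → -$939.00
  Nov: +$469.50 → -$469.50
  Dec: +$469.50 → $0.00
Lowest trial balance = -$939.00 (Oct)
Initial deposit = cushion − low point = $469.50 − (-$939.00) = $1,408.50

$1,408.50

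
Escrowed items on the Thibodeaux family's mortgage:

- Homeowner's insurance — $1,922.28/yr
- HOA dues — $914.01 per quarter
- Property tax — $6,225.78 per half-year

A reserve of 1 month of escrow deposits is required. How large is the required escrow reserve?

$1,502.49

Homeowner's insurance = $1,922.28 per year
HOA dues = $914.01 × 4 = $3,656.04 per year
Property tax = $6,225.78 × 2 = $12,451.56 per year
Combined annual = $1,922.28 + $3,656.04 + $12,451.56 = $18,029.88
Base monthly escrow = $18,029.88 ÷ 12 = $1,502.49
Cushion = 1 × $1,502.49 = $1,502.49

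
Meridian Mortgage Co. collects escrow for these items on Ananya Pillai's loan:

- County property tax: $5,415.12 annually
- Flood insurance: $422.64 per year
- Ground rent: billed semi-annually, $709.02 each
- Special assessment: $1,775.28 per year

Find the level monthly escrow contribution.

$752.59

County property tax: $5,415.12 annually
Flood insurance: $422.64 annually
Ground rent: $709.02 × 2 = $1,418.04 annually
Special assessment: $1,775.28 annually
Total per year = $5,415.12 + $422.64 + $1,418.04 + $1,775.28 = $9,031.08
Monthly escrow = $9,031.08 ÷ 12 = $752.59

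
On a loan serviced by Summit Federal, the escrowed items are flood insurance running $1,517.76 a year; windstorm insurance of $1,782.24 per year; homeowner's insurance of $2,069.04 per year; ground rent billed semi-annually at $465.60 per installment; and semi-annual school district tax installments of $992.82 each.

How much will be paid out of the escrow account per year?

Flood insurance = $1,517.76/yr
Windstorm insurance = $1,782.24/yr
Homeowner's insurance = $2,069.04/yr
Ground rent = $465.60 × 2 = $931.20/yr
School district tax = $992.82 × 2 = $1,985.64/yr
Annual escrow total = $8,285.88

$8,285.88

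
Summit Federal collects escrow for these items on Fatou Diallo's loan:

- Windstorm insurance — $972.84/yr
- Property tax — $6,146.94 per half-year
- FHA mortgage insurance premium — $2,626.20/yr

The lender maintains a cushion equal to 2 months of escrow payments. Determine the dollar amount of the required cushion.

Windstorm insurance = $972.84
Property tax = $6,146.94 × 2 = $12,293.88
FHA mortgage insurance premium = $2,626.20
Total per year = $15,892.92
Monthly escrow = $15,892.92 ÷ 12 = $1,324.41
Cushion = 2 × $1,324.41 = $2,648.82

$2,648.82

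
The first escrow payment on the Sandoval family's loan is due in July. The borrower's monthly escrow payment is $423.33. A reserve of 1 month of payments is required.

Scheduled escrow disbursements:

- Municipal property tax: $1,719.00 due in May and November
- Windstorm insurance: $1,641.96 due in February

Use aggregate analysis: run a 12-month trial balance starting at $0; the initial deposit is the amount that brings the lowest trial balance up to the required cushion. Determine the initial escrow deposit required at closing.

Cushion = 1 × $423.33 = $423.33
Trial balance (start $0, +$423.33 each month, − disbursements):
  Jul: +$423.33 → $423.33
  Aug: +$423.33 → $846.66
  Sep: +$423.33 → $1,269.99
  Oct: +$423.33 → $1,693.32
  Nov: +$423.33 − $1,719.00 → $397.65
  Dec: +$423.33 → $820.98
  Jan: +$423.33 → $1,244.31
  Feb: +$423.33 − $1,641.96 → $25.68
  Mar: +$423.33 → $449.01
  Apr: +$423.33 → $872.34
  May: +$423.33 − $1,719.00 → -$423.33
  Jun: +$423.33 → $0.00
Lowest trial balance = -$423.33 (May)
Initial deposit = cushion − low point = $423.33 − (-$423.33) = $846.66

$846.66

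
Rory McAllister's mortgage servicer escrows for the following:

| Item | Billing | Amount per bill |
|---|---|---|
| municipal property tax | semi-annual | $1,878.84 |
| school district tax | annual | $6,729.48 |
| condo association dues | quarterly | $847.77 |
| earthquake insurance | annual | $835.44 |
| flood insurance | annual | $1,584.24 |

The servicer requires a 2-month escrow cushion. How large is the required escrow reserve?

Municipal property tax = $1,878.84 × 2 = $3,757.68
School district tax = $6,729.48
Condo association dues = $847.77 × 4 = $3,391.08
Earthquake insurance = $835.44
Flood insurance = $1,584.24
Total annual escrow = $16,297.92
Monthly = $16,297.92 ÷ 12 = $1,358.16
Required cushion = 2 × $1,358.16 = $2,716.32

$2,716.32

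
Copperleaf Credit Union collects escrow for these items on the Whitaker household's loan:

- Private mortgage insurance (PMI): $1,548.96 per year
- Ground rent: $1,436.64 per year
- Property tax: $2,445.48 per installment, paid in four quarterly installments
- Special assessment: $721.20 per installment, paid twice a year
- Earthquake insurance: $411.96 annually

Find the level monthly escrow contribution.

$1,218.49

Private mortgage insurance (PMI): $1,548.96 per year
Ground rent: $1,436.64 per year
Property tax: $2,445.48 × 4 = $9,781.92 per year
Special assessment: $721.20 × 2 = $1,442.40 per year
Earthquake insurance: $411.96 per year
Total per year = $1,548.96 + $1,436.64 + $9,781.92 + $1,442.40 + $411.96 = $14,621.88
Base monthly escrow = $14,621.88 / 12 = $1,218.49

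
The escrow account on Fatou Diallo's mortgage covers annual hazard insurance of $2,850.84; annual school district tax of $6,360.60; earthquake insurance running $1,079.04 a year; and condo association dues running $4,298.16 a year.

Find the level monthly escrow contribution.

$1,215.72

Hazard insurance — $2,850.84/yr
School district tax — $6,360.60/yr
Earthquake insurance — $1,079.04/yr
Condo association dues — $4,298.16/yr
Total annual escrow = $2,850.84 + $6,360.60 + $1,079.04 + $4,298.16 = $14,588.64
Monthly = $14,588.64 / 12 = $1,215.72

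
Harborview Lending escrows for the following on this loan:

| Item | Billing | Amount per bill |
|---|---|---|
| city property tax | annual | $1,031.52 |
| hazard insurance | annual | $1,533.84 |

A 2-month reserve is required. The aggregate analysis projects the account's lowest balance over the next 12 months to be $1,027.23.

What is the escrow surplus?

City property tax = $1,031.52 per year
Hazard insurance = $1,533.84 per year
Yearly total = $2,565.36
Per month = $2,565.36 / 12 = $213.78
Required reserve = 2 × $213.78 = $427.56
Excess over cushion: $1,027.23 − $427.56 = $599.67

$599.67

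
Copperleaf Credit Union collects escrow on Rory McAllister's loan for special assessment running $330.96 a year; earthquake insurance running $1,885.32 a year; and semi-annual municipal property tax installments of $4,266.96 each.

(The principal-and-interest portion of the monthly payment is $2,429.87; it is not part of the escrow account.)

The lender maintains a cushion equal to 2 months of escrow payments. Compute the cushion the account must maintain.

Special assessment — $330.96/yr
Earthquake insurance — $1,885.32/yr
Municipal property tax — $4,266.96 × 2 = $8,533.92/yr
Total annual escrow = $330.96 + $1,885.32 + $8,533.92 = $10,750.20
Per month = $10,750.20 / 12 = $895.85
Cushion = 2 × $895.85 = $1,791.70

$1,791.70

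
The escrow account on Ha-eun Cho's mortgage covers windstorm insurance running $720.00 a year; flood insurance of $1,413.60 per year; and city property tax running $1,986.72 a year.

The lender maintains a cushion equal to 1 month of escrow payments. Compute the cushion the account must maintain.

Windstorm insurance: $720.00 annually
Flood insurance: $1,413.60 annually
City property tax: $1,986.72 annually
Annual escrow total = $4,120.32
Monthly = $4,120.32 / 12 = $343.36
Required cushion = 1 × $343.36 = $343.36

$343.36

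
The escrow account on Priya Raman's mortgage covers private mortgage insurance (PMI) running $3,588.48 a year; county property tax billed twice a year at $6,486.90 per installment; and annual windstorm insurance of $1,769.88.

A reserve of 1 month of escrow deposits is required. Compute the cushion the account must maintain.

Private mortgage insurance (PMI) = $3,588.48 per year
County property tax = $6,486.90 × 2 = $12,973.80 per year
Windstorm insurance = $1,769.88 per year
Annual escrow total = $3,588.48 + $12,973.80 + $1,769.88 = $18,332.16
Base monthly escrow = $18,332.16 ÷ 12 = $1,527.68
Required cushion = 1 × $1,527.68 = $1,527.68

$1,527.68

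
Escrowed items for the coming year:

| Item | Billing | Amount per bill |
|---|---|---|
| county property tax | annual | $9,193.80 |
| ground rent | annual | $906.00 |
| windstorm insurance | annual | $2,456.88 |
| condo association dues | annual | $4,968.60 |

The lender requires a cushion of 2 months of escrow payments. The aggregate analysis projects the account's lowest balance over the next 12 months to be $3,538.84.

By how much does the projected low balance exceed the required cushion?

County property tax: $9,193.80 per year
Ground rent: $906.00 per year
Windstorm insurance: $2,456.88 per year
Condo association dues: $4,968.60 per year
Total per year = $9,193.80 + $906.00 + $2,456.88 + $4,968.60 = $17,525.28
Monthly escrow = $17,525.28 / 12 = $1,460.44
Cushion = 2 × $1,460.44 = $2,920.88
Excess over cushion: $3,538.84 − $2,920.88 = $617.96

$617.96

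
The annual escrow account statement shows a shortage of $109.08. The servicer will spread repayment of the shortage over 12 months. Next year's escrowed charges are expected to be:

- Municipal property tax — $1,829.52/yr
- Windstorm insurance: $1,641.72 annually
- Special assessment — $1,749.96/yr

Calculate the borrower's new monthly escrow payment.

$444.19

Municipal property tax — $1,829.52 per year
Windstorm insurance — $1,641.72 per year
Special assessment — $1,749.96 per year
Combined annual = $5,221.20
Per month = $5,221.20 / 12 = $435.10
Shortage per month = $109.08 / 12 = $9.09
Adjusted monthly = $435.10 + $9.09 = $444.19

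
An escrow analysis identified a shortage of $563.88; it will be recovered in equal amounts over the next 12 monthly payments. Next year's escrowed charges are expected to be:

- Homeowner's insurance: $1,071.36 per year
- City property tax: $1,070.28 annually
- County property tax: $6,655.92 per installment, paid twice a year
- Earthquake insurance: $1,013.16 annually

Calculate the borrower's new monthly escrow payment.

$1,419.21

Homeowner's insurance: $1,071.36 annually
City property tax: $1,070.28 annually
County property tax: $6,655.92 × 2 = $13,311.84 annually
Earthquake insurance: $1,013.16 annually
Annual escrow total = $16,466.64
Per month = $16,466.64 ÷ 12 = $1,372.22
Shortage spread = $563.88 ÷ 12 = $46.99/mo
New monthly escrow = $1,372.22 + $46.99 = $1,419.21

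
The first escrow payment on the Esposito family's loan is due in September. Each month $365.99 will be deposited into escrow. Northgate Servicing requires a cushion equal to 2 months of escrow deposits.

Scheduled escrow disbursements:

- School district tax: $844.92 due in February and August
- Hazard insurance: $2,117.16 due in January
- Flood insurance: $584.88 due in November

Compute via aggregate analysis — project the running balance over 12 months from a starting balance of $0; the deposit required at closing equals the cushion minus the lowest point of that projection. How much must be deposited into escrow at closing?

Cushion = 2 × $365.99 = $731.98
Trial balance (start $0, +$365.99 each month, − disbursements):
  Sep: +$365.99 → $365.99
  Oct: +$365.99 → $731.98
  Nov: +$365.99 − $584.88 → $513.09
  Dec: +$365.99 → $879.08
  Jan: +$365.99 − $2,117.16 → -$872.09
  Feb: +$365.99 − $844.92 → -$1,351.02
  Mar: +$365.99 → -$985.03
  Apr: +$365.99 → -$619.04
  May: +$365.99 → -$253.05
  Jun: +$365.99 → $112.94
  Jul: +$365.99 → $478.93
  Aug: +$365.99 − $844.92 → $0.00
Lowest trial balance = -$1,351.02 (Feb)
Initial deposit = cushion − low point = $731.98 − (-$1,351.02) = $2,083.00

$2,083.00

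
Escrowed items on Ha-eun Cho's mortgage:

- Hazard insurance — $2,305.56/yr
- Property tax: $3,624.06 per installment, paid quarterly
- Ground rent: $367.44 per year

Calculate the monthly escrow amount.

$1,430.77

Hazard insurance = $2,305.56
Property tax = $3,624.06 × 4 = $14,496.24
Ground rent = $367.44
Annual escrow total = $17,169.24
Monthly = $17,169.24 ÷ 12 = $1,430.77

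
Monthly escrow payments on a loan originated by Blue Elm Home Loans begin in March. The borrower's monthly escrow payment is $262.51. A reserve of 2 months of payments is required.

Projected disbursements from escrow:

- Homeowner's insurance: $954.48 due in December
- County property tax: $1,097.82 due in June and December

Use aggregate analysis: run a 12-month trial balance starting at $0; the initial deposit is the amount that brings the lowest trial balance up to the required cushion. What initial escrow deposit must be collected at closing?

$1,050.04

Cushion = 2 × $262.51 = $525.02
Trial balance (start $0, +$262.51 each month, − disbursements):
  Mar: +$262.51 → $262.51
  Apr: +$262.51 → $525.02
  May: +$262.51 → $787.53
  Jun: +$262.51 − $1,097.82 → -$47.78
  Jul: +$262.51 → $214.73
  Aug: +$262.51 → $477.24
  Sep: +$262.51 → $739.75
  Oct: +$262.51 → $1,002.26
  Nov: +$262.51 → $1,264.77
  Dec: +$262.51 − $2,052.30 → -$525.02
  Jan: +$262.51 → -$262.51
  Feb: +$262.51 → $0.00
Lowest trial balance = -$525.02 (Dec)
Initial deposit = cushion − low point = $525.02 − (-$525.02) = $1,050.04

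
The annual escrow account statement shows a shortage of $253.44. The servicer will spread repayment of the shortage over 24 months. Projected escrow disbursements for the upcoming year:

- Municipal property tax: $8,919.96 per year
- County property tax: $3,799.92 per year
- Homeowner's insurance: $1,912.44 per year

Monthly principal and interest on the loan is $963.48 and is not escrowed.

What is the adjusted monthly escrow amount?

$1,229.92

Municipal property tax: $8,919.96/yr
County property tax: $3,799.92/yr
Homeowner's insurance: $1,912.44/yr
Annual escrow total = $14,632.32
Monthly = $14,632.32 ÷ 12 = $1,219.36
Monthly shortage recovery: $253.44 / 24 = $10.56
New monthly escrow = $1,219.36 + $10.56 = $1,229.92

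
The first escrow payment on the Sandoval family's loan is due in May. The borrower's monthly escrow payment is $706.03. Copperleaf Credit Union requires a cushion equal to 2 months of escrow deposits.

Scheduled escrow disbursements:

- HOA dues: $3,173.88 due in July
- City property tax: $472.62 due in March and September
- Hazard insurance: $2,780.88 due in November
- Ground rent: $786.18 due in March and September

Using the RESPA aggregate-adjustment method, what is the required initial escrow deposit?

Cushion = 2 × $706.03 = $1,412.06
Trial balance (start $0, +$706.03 each month, − disbursements):
  May: +$706.03 → $706.03
  Jun: +$706.03 → $1,412.06
  Jul: +$706.03 − $3,173.88 → -$1,055.79
  Aug: +$706.03 → -$349.76
  Sep: +$706.03 − $1,258.80 → -$902.53
  Oct: +$706.03 → -$196.50
  Nov: +$706.03 − $2,780.88 → -$2,271.35
  Dec: +$706.03 → -$1,565.32
  Jan: +$706.03 → -$859.29
  Feb: +$706.03 → -$153.26
  Mar: +$706.03 − $1,258.80 → -$706.03
  Apr: +$706.03 → $0.00
Lowest trial balance = -$2,271.35 (Nov)
Initial deposit = cushion − low point = $1,412.06 − (-$2,271.35) = $3,683.41

$3,683.41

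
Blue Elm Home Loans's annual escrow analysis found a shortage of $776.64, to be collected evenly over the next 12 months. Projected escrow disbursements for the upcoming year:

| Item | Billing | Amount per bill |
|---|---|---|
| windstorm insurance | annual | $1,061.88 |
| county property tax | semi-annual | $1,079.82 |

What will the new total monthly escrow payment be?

$333.18

Windstorm insurance = $1,061.88/yr
County property tax = $1,079.82 × 2 = $2,159.64/yr
Combined annual = $1,061.88 + $2,159.64 = $3,221.52
Base monthly escrow = $3,221.52 / 12 = $268.46
Shortage spread = $776.64 ÷ 12 = $64.72/mo
Adjusted monthly = $268.46 + $64.72 = $333.18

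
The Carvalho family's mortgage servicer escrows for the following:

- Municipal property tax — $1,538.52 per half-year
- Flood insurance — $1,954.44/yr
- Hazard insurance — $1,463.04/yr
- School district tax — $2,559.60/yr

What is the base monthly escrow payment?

$754.51

Municipal property tax = $1,538.52 × 2 = $3,077.04/yr
Flood insurance = $1,954.44/yr
Hazard insurance = $1,463.04/yr
School district tax = $2,559.60/yr
Total annual escrow = $9,054.12
Monthly escrow = $9,054.12 / 12 = $754.51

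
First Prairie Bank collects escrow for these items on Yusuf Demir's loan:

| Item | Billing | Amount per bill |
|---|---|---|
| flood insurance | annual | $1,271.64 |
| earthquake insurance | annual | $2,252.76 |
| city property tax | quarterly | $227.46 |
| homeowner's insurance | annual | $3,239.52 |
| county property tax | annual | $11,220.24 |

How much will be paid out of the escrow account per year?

$18,894.00

Flood insurance = $1,271.64 annually
Earthquake insurance = $2,252.76 annually
City property tax = $227.46 × 4 = $909.84 annually
Homeowner's insurance = $3,239.52 annually
County property tax = $11,220.24 annually
Annual escrow total = $1,271.64 + $2,252.76 + $909.84 + $3,239.52 + $11,220.24 = $18,894.00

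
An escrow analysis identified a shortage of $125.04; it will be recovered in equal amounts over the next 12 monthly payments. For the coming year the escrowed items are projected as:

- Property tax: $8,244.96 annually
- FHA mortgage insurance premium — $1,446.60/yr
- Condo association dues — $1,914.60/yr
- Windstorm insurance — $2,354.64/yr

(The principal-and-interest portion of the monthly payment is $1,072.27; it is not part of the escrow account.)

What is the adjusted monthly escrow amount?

Property tax = $8,244.96
FHA mortgage insurance premium = $1,446.60
Condo association dues = $1,914.60
Windstorm insurance = $2,354.64
Yearly total = $13,960.80
Base monthly escrow = $13,960.80 / 12 = $1,163.40
Monthly shortage recovery: $125.04 ÷ 12 = $10.42
Adjusted monthly = $1,163.40 + $10.42 = $1,173.82

$1,173.82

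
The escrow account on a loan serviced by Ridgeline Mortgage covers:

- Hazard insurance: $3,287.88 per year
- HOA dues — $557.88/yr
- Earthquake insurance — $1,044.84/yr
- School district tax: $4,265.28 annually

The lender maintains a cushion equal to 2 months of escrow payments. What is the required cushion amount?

Hazard insurance — $3,287.88
HOA dues — $557.88
Earthquake insurance — $1,044.84
School district tax — $4,265.28
Total annual escrow = $3,287.88 + $557.88 + $1,044.84 + $4,265.28 = $9,155.88
Base monthly escrow = $9,155.88 ÷ 12 = $762.99
Cushion = 2 × $762.99 = $1,525.98

$1,525.98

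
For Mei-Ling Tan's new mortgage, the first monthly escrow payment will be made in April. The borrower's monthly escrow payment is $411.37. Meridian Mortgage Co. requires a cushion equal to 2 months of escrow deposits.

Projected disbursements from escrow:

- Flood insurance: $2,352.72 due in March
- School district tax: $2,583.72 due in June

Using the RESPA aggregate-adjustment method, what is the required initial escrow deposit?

Cushion = 2 × $411.37 = $822.74
Trial balance (start $0, +$411.37 each month, − disbursements):
  Apr: +$411.37 → $411.37
  May: +$411.37 → $822.74
  Jun: +$411.37 − $2,583.72 → -$1,349.61
  Jul: +$411.37 → -$938.24
  Aug: +$411.37 → -$526.87
  Sep: +$411.37 → -$115.50
  Oct: +$411.37 → $295.87
  Nov: +$411.37 → $707.24
  Dec: +$411.37 → $1,118.61
  Jan: +$411.37 → $1,529.98
  Feb: +$411.37 → $1,941.35
  Mar: +$411.37 − $2,352.72 → $0.00
Lowest trial balance = -$1,349.61 (Jun)
Initial deposit = cushion − low point = $822.74 − (-$1,349.61) = $2,172.35

$2,172.35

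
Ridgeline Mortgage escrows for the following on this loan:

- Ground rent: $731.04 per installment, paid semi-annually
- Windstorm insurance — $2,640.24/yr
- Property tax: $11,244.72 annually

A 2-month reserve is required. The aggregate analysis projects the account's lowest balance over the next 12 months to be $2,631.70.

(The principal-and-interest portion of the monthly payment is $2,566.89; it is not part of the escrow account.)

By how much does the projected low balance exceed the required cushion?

$73.86

Ground rent — $731.04 × 2 = $1,462.08 per year
Windstorm insurance — $2,640.24 per year
Property tax — $11,244.72 per year
Yearly total = $15,347.04
Per month = $15,347.04 / 12 = $1,278.92
Cushion = 2 × $1,278.92 = $2,557.84
Excess over cushion: $2,631.70 − $2,557.84 = $73.86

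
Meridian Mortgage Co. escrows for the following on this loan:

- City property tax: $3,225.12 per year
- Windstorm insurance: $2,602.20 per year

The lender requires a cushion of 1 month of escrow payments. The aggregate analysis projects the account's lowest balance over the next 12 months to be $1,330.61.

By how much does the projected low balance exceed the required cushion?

City property tax — $3,225.12/yr
Windstorm insurance — $2,602.20/yr
Total annual escrow = $5,827.32
Per month = $5,827.32 / 12 = $485.61
Required cushion = 1 × $485.61 = $485.61
Excess over cushion: $1,330.61 − $485.61 = $845.00

$845.00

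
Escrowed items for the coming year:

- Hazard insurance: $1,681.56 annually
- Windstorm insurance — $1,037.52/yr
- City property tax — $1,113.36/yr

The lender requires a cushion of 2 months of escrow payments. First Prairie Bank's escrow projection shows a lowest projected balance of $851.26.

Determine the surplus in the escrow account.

$212.52

Hazard insurance: $1,681.56 annually
Windstorm insurance: $1,037.52 annually
City property tax: $1,113.36 annually
Total per year = $3,832.44
Monthly = $3,832.44 / 12 = $319.37
Required reserve = 2 × $319.37 = $638.74
Surplus = $851.26 − $638.74 = $212.52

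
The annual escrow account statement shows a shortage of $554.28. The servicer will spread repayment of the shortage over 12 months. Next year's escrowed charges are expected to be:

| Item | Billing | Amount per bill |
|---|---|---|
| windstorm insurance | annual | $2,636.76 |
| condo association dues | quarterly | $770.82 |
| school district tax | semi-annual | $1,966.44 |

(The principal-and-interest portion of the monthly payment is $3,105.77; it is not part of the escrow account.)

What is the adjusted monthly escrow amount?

Windstorm insurance — $2,636.76/yr
Condo association dues — $770.82 × 4 = $3,083.28/yr
School district tax — $1,966.44 × 2 = $3,932.88/yr
Annual escrow total = $2,636.76 + $3,083.28 + $3,932.88 = $9,652.92
Base monthly escrow = $9,652.92 / 12 = $804.41
Monthly shortage recovery: $554.28 / 12 = $46.19
New monthly escrow = $804.41 + $46.19 = $850.60

$850.60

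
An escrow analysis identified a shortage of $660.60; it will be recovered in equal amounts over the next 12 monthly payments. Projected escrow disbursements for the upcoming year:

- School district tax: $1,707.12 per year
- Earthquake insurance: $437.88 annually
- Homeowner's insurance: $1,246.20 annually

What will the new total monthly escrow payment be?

$337.65

School district tax — $1,707.12/yr
Earthquake insurance — $437.88/yr
Homeowner's insurance — $1,246.20/yr
Yearly total = $3,391.20
Base monthly escrow = $3,391.20 ÷ 12 = $282.60
Shortage spread = $660.60 ÷ 12 = $55.05/mo
New monthly escrow = $282.60 + $55.05 = $337.65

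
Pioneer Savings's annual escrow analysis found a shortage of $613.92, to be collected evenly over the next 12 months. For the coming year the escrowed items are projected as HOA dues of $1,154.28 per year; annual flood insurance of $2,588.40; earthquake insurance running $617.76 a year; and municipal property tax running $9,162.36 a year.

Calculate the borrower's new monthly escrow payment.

HOA dues — $1,154.28
Flood insurance — $2,588.40
Earthquake insurance — $617.76
Municipal property tax — $9,162.36
Annual escrow total = $13,522.80
Monthly escrow = $13,522.80 ÷ 12 = $1,126.90
Monthly shortage recovery: $613.92 / 12 = $51.16
Adjusted monthly = $1,126.90 + $51.16 = $1,178.06

$1,178.06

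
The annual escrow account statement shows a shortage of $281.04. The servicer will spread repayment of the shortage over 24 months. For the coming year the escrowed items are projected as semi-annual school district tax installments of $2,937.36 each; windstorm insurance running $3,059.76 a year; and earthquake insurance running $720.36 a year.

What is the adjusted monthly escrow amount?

$816.28

School district tax: $2,937.36 × 2 = $5,874.72/yr
Windstorm insurance: $3,059.76/yr
Earthquake insurance: $720.36/yr
Total annual escrow = $5,874.72 + $3,059.76 + $720.36 = $9,654.84
Monthly escrow = $9,654.84 / 12 = $804.57
Monthly shortage recovery: $281.04 ÷ 24 = $11.71
Adjusted monthly = $804.57 + $11.71 = $816.28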